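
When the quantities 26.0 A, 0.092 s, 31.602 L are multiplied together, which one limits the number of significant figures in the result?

26.0 A → 3 s.f.; 0.092 s → 2 s.f.; 31.602 L → 5 s.f.
The fewest is 2 significant figures, from 0.092 s.

0.092 s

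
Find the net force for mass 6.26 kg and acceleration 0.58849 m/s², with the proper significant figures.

net force = 6.26 kg × 0.58849 m/s² = 3.6839474 N.
6.26 has 3 significant figures; 0.58849 has 5.
Division/multiplication keeps the fewest: 3 significant figures.
Rounded: 3.68 N.

3.68 N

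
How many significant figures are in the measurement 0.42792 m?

5

0.42792: leading zeros are not significant.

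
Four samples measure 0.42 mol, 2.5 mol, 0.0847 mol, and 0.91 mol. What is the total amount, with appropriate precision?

0.42 mol + 2.5 mol + 0.0847 mol + 0.91 mol = 3.9147 mol.
Addition/subtraction keeps the fewest decimal places: 0.42 → 2 decimal places, 2.5 → 1 decimal place, 0.0847 → 4 decimal places, 0.91 → 2 decimal places; limit is 1.
Rounded to 1 decimal place: 3.9 mol.

3.9 mol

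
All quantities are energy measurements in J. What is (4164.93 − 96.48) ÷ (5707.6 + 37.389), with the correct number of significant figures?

4164.93 − 96.48 = 4068.45, limited to 2 d.p. → 6 s.f.; 5707.6 + 37.389 = 5744.989, limited to 1 d.p. → 5 s.f.
Carrying full precision, 4068.45 ÷ 5744.989 = 0.708173679706…; keep min(6, 5) = 5 s.f.
Rounded to 5 significant figures: 0.70817.

0.70817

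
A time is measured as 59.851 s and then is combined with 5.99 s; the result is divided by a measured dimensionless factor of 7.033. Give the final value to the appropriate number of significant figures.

59.851 s + 5.99 s = 65.841 s; the sum is limited to 2 decimal places (4 s.f.).
Carrying full precision, 65.841 ÷ 7.033 = 9.36172330442… s; 7.033 has 4 s.f., so the result keeps min(4, 4) = 4 s.f.
Rounded to 4 significant figures: 9.362 s.

9.362 s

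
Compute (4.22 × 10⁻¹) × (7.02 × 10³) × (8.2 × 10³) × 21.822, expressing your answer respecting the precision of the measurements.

(4.22 × 10⁻¹) × (7.02 × 10³) × (8.2 × 10³) × 21.822 = 530100198.576
Multiplication/division keeps the fewest significant figures: 4.22 × 10⁻¹ → 3 s.f., 7.02 × 10³ → 3 s.f., 8.2 × 10³ → 2 s.f., 21.822 → 5 s.f.; limit is 2.
Rounded to 2 significant figures: 5.3 × 10⁸.

5.3 × 10⁸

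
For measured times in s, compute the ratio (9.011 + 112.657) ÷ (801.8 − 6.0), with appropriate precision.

9.011 + 112.657 = 121.668, limited to 3 d.p. → 6 s.f.; 801.8 − 6.0 = 795.8, limited to 1 d.p. → 4 s.f.
Carrying full precision, 121.668 ÷ 795.8 = 0.152887660216…; keep min(6, 4) = 4 s.f.
Rounded to 4 significant figures: 0.1529.

0.1529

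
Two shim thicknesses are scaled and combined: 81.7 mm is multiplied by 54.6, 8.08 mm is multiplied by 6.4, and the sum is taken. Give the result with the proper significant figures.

4.51 × 10³ mm

81.7 × 54.6 = 4460.82 → 4.46 × 10³ mm (3 s.f., last digit at the 10^1 place).
8.08 × 6.4 = 51.712 → 52 mm (2 s.f., last digit at the 10^0 place).
Sum: 4512.532 mm; keep the coarser place, 10^1.
Result: 4.51 × 10³ mm.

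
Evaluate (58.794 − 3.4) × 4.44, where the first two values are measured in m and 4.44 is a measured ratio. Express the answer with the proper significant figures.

246 m

58.794 m − 3.4 m = 55.394 m; the difference is limited to 1 decimal place (3 s.f.).
Carrying full precision, 55.394 × 4.44 = 245.94936 m; 4.44 has 3 s.f., so the result keeps min(3, 3) = 3 s.f.
Rounded to 3 significant figures: 246 m.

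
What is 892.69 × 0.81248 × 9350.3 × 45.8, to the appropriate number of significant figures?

892.69 × 0.81248 × 9350.3 × 45.8 = 310602088.934…
Multiplication/division keeps the fewest significant figures: 892.69 → 5 s.f., 0.81248 → 5 s.f., 9350.3 → 5 s.f., 45.8 → 3 s.f.; limit is 3.
Rounded to 3 significant figures: 3.11 × 10⁸.

3.11 × 10⁸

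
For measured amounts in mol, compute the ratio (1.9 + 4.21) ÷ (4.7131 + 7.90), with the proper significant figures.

0.48

1.9 + 4.21 = 6.11, limited to 1 d.p. → 2 s.f.; 4.7131 + 7.90 = 12.6131, limited to 2 d.p. → 4 s.f.
Carrying full precision, 6.11 ÷ 12.6131 = 0.484416995029…; keep min(2, 4) = 2 s.f.
Rounded to 2 significant figures: 0.48.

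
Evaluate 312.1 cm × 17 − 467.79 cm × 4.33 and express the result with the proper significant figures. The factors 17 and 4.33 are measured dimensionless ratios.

3.3 × 10³ cm

312.1 × 17 = 5305.7 → 5.3 × 10³ cm (2 s.f., last digit at the 10^2 place).
467.79 × 4.33 = 2025.5307 → 2.03 × 10³ cm (3 s.f., last digit at the 10^1 place).
Difference: 3280.1693 cm; keep the coarser place, 10^2.
Result: 3.3 × 10³ cm.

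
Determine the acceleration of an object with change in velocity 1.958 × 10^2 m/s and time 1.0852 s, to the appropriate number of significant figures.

acceleration = 1.958 × 10^2 m/s ÷ 1.0852 s = 180.427570955… m/s².
1.958 × 10^2 has 4 significant figures; 1.0852 has 5.
Division/multiplication keeps the fewest: 4 significant figures.
Rounded: 180.4 m/s².

180.4 m/s²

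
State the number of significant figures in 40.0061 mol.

6

40.0061: zeros between nonzero digits are significant.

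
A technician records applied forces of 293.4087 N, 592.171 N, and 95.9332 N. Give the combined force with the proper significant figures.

981.513 N

293.4087 N + 592.171 N + 95.9332 N = 981.5129 N.
Addition/subtraction keeps the fewest decimal places: 293.4087 → 4 decimal places, 592.171 → 3 decimal places, 95.9332 → 4 decimal places; limit is 3.
Rounded to 3 decimal places: 981.513 N.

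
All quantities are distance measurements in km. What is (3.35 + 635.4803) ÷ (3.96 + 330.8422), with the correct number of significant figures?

1.9081

3.35 + 635.4803 = 638.8303, limited to 2 d.p. → 5 s.f.; 3.96 + 330.8422 = 334.8022, limited to 2 d.p. → 5 s.f.
Carrying full precision, 638.8303 ÷ 334.8022 = 1.90808274259…; keep min(5, 5) = 5 s.f.
Rounded to 5 significant figures: 1.9081.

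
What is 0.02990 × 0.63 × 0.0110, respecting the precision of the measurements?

2.1 × 10⁻⁴

0.02990 × 0.63 × 0.0110 = 0.000207207
Multiplication/division keeps the fewest significant figures: 0.02990 → 4 s.f., 0.63 → 2 s.f., 0.0110 → 3 s.f.; limit is 2.
Rounded to 2 significant figures: 2.1 × 10⁻⁴.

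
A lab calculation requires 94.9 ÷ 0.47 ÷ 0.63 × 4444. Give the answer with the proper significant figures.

94.9 ÷ 0.47 ÷ 0.63 × 4444 = 1424301.24958…
Multiplication/division keeps the fewest significant figures: 94.9 → 3 s.f., 0.47 → 2 s.f., 0.63 → 2 s.f., 4444 → 4 s.f.; limit is 2.
Rounded to 2 significant figures: 1.4 × 10⁶.

1.4 × 10⁶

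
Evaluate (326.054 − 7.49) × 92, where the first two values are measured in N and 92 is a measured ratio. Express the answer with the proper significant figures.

326.054 N − 7.49 N = 318.564 N; the difference is limited to 2 decimal places (5 s.f.).
Carrying full precision, 318.564 × 92 = 29307.888 N; 92 has 2 s.f., so the result keeps min(5, 2) = 2 s.f.
Rounded to 2 significant figures: 2.9 × 10^4 N.

2.9 × 10^4 N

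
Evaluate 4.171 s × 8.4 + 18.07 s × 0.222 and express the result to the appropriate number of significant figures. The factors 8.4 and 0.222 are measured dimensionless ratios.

39 s

4.171 × 8.4 = 35.0364 → 35 s (2 s.f., last digit at the 10^0 place).
18.07 × 0.222 = 4.01154 → 4.01 s (3 s.f., last digit at the 10^-2 place).
Sum: 39.04794 s; keep the coarser place, 10^0.
Result: 39 s.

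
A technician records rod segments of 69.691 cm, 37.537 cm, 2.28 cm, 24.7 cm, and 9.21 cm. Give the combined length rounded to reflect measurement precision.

69.691 cm + 37.537 cm + 2.28 cm + 24.7 cm + 9.21 cm = 143.418 cm.
Addition/subtraction keeps the fewest decimal places: 69.691 → 3 decimal places, 37.537 → 3 decimal places, 2.28 → 2 decimal places, 24.7 → 1 decimal place, 9.21 → 2 decimal places; limit is 1.
Rounded to 1 decimal place: 143.4 cm.

143.4 cm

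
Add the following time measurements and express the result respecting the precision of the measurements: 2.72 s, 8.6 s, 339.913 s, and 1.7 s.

2.72 s + 8.6 s + 339.913 s + 1.7 s = 352.933 s.
Addition/subtraction keeps the fewest decimal places: 2.72 → 2 decimal places, 8.6 → 1 decimal place, 339.913 → 3 decimal places, 1.7 → 1 decimal place; limit is 1.
Rounded to 1 decimal place: 352.9 s.

352.9 s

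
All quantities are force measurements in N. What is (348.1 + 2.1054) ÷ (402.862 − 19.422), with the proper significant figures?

348.1 + 2.1054 = 350.2054, limited to 1 d.p. → 4 s.f.; 402.862 − 19.422 = 383.440, limited to 3 d.p. → 6 s.f.
Carrying full precision, 350.2054 ÷ 383.440 = 0.913325161694…; keep min(4, 6) = 4 s.f.
Rounded to 4 significant figures: 0.9133.

0.9133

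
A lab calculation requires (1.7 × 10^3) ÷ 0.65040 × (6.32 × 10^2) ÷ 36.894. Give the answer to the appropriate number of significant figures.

4.5 × 10^4

(1.7 × 10^3) ÷ 0.65040 × (6.32 × 10^2) ÷ 36.894 = 44774.3947272…
Multiplication/division keeps the fewest significant figures: 1.7 × 10^3 → 2 s.f., 0.65040 → 5 s.f., 6.32 × 10^2 → 3 s.f., 36.894 → 5 s.f.; limit is 2.
Rounded to 2 significant figures: 4.5 × 10^4.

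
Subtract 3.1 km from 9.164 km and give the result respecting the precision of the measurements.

9.164 km − 3.1 km = 6.064 km.
Addition/subtraction keeps the fewest decimal places: 9.164 → 3 decimal places, 3.1 → 1 decimal place; limit is 1.
Rounded to 1 decimal place: 6.1 km.

6.1 km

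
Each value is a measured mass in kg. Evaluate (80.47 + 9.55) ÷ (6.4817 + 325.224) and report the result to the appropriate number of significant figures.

80.47 + 9.55 = 90.02, limited to 2 d.p. → 4 s.f.; 6.4817 + 325.224 = 331.7057, limited to 3 d.p. → 6 s.f.
Carrying full precision, 90.02 ÷ 331.7057 = 0.271385146532…; keep min(4, 6) = 4 s.f.
Rounded to 4 significant figures: 0.2714.

0.2714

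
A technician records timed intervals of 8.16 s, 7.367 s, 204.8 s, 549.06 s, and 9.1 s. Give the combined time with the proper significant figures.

778.5 s

8.16 s + 7.367 s + 204.8 s + 549.06 s + 9.1 s = 778.487 s.
Addition/subtraction keeps the fewest decimal places: 8.16 → 2 decimal places, 7.367 → 3 decimal places, 204.8 → 1 decimal place, 549.06 → 2 decimal places, 9.1 → 1 decimal place; limit is 1.
Rounded to 1 decimal place: 778.5 s.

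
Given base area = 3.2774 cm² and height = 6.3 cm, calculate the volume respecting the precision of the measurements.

21 cm³

volume = 3.2774 cm² × 6.3 cm = 20.64762 cm³.
3.2774 has 5 significant figures; 6.3 has 2.
Division/multiplication keeps the fewest: 2 significant figures.
Rounded: 21 cm³.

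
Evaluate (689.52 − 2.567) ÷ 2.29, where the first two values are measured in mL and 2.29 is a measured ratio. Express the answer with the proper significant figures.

3.00 × 10^2 mL

689.52 mL − 2.567 mL = 686.953 mL; the difference is limited to 2 decimal places (5 s.f.).
Carrying full precision, 686.953 ÷ 2.29 = 299.979475983… mL; 2.29 has 3 s.f., so the result keeps min(5, 3) = 3 s.f.
Rounded to 3 significant figures: 3.00 × 10^2 mL.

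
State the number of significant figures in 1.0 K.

2

1.0: trailing zeros after a decimal point are significant.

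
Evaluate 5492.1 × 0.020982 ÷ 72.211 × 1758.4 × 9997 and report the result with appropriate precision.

5492.1 × 0.020982 ÷ 72.211 × 1758.4 × 9997 = 28052355.0414…
Multiplication/division keeps the fewest significant figures: 5492.1 → 5 s.f., 0.020982 → 5 s.f., 72.211 → 5 s.f., 1758.4 → 5 s.f., 9997 → 4 s.f.; limit is 4.
Rounded to 4 significant figures: 2.805 × 10⁷.

2.805 × 10⁷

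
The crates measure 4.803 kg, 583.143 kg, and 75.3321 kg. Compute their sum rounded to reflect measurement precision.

4.803 kg + 583.143 kg + 75.3321 kg = 663.2781 kg.
Addition/subtraction keeps the fewest decimal places: 4.803 → 3 decimal places, 583.143 → 3 decimal places, 75.3321 → 4 decimal places; limit is 3.
Rounded to 3 decimal places: 663.278 kg.

663.278 kg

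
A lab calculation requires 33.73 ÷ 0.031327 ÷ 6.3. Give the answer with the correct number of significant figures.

33.73 ÷ 0.031327 ÷ 6.3 = 170.905872058…
Multiplication/division keeps the fewest significant figures: 33.73 → 4 s.f., 0.031327 → 5 s.f., 6.3 → 2 s.f.; limit is 2.
Rounded to 2 significant figures: 1.7 × 10².

1.7 × 10²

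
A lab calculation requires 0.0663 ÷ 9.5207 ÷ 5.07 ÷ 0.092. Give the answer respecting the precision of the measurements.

1.5 × 10⁻²

0.0663 ÷ 9.5207 ÷ 5.07 ÷ 0.092 = 0.014929623686…
Multiplication/division keeps the fewest significant figures: 0.0663 → 3 s.f., 9.5207 → 5 s.f., 5.07 → 3 s.f., 0.092 → 2 s.f.; limit is 2.
Rounded to 2 significant figures: 1.5 × 10⁻².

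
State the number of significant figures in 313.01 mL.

313.01: zeros between nonzero digits are significant.

5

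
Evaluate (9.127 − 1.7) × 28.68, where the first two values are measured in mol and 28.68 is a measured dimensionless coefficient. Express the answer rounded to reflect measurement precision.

2.1 × 10^2 mol

9.127 mol − 1.7 mol = 7.427 mol; the difference is limited to 1 decimal place (2 s.f.).
Carrying full precision, 7.427 × 28.68 = 213.00636 mol; 28.68 has 4 s.f., so the result keeps min(2, 4) = 2 s.f.
Rounded to 2 significant figures: 2.1 × 10^2 mol.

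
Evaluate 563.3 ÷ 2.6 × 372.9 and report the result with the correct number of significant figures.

563.3 ÷ 2.6 × 372.9 = 80790.2192308…
Multiplication/division keeps the fewest significant figures: 563.3 → 4 s.f., 2.6 → 2 s.f., 372.9 → 4 s.f.; limit is 2.
Rounded to 2 significant figures: 8.1 × 10⁴.

8.1 × 10⁴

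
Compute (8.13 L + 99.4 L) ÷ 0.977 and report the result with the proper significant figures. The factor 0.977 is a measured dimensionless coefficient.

110. L

8.13 L + 99.4 L = 107.53 L; the sum is limited to 1 decimal place (4 s.f.).
Carrying full precision, 107.53 ÷ 0.977 = 110.061412487… L; 0.977 has 3 s.f., so the result keeps min(4, 3) = 3 s.f.
Rounded to 3 significant figures: 110. L.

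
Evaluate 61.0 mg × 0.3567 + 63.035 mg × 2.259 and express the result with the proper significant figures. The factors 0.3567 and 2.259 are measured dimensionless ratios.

61.0 × 0.3567 = 21.7587 → 21.8 mg (3 s.f., last digit at the 10^-1 place).
63.035 × 2.259 = 142.396065 → 142.4 mg (4 s.f., last digit at the 10^-1 place).
Sum: 164.154765 mg; keep the coarser place, 10^-1.
Result: 164.2 mg.

164.2 mg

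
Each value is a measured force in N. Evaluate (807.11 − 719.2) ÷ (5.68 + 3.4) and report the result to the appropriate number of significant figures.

807.11 − 719.2 = 87.91, limited to 1 d.p. → 3 s.f.; 5.68 + 3.4 = 9.08, limited to 1 d.p. → 2 s.f.
Carrying full precision, 87.91 ÷ 9.08 = 9.68171806167…; keep min(3, 2) = 2 s.f.
Rounded to 2 significant figures: 9.7.

9.7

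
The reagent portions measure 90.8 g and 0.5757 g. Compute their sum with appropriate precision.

91.4 g

90.8 g + 0.5757 g = 91.3757 g.
Addition/subtraction keeps the fewest decimal places: 90.8 → 1 decimal place, 0.5757 → 4 decimal places; limit is 1.
Rounded to 1 decimal place: 91.4 g.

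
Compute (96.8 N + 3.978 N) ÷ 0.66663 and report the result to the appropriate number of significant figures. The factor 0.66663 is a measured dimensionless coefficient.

151.2 N

96.8 N + 3.978 N = 100.778 N; the sum is limited to 1 decimal place (4 s.f.).
Carrying full precision, 100.778 ÷ 0.66663 = 151.175314642… N; 0.66663 has 5 s.f., so the result keeps min(4, 5) = 4 s.f.
Rounded to 4 significant figures: 151.2 N.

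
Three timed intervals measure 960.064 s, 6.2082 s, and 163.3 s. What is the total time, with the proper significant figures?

1129.6 s

960.064 s + 6.2082 s + 163.3 s = 1129.5722 s.
Addition/subtraction keeps the fewest decimal places: 960.064 → 3 decimal places, 6.2082 → 4 decimal places, 163.3 → 1 decimal place; limit is 1.
Rounded to 1 decimal place: 1129.6 s.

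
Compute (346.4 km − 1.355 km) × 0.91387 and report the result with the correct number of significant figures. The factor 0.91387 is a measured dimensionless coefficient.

3.153 × 10² km

346.4 km − 1.355 km = 345.045 km; the difference is limited to 1 decimal place (4 s.f.).
Carrying full precision, 345.045 × 0.91387 = 315.32627415 km; 0.91387 has 5 s.f., so the result keeps min(4, 5) = 4 s.f.
Rounded to 4 significant figures: 3.153 × 10² km.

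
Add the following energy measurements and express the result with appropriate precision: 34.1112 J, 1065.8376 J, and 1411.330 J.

2511.279 J

34.1112 J + 1065.8376 J + 1411.330 J = 2511.2788 J.
Addition/subtraction keeps the fewest decimal places: 34.1112 → 4 decimal places, 1065.8376 → 4 decimal places, 1411.330 → 3 decimal places; limit is 3.
Rounded to 3 decimal places: 2511.279 J.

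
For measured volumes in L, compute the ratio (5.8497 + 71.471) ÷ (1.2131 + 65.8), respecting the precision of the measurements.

1.15

5.8497 + 71.471 = 77.3207, limited to 3 d.p. → 5 s.f.; 1.2131 + 65.8 = 67.0131, limited to 1 d.p. → 3 s.f.
Carrying full precision, 77.3207 ÷ 67.0131 = 1.1538147019…; keep min(5, 3) = 3 s.f.
Rounded to 3 significant figures: 1.15.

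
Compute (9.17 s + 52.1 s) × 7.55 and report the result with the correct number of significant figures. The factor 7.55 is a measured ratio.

463 s

9.17 s + 52.1 s = 61.27 s; the sum is limited to 1 decimal place (3 s.f.).
Carrying full precision, 61.27 × 7.55 = 462.5885 s; 7.55 has 3 s.f., so the result keeps min(3, 3) = 3 s.f.
Rounded to 3 significant figures: 463 s.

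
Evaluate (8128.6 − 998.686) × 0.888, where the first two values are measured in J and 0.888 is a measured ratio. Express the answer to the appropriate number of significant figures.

8128.6 J − 998.686 J = 7129.914 J; the difference is limited to 1 decimal place (5 s.f.).
Carrying full precision, 7129.914 × 0.888 = 6331.363632 J; 0.888 has 3 s.f., so the result keeps min(5, 3) = 3 s.f.
Rounded to 3 significant figures: 6.33 × 10³ J.

6.33 × 10³ J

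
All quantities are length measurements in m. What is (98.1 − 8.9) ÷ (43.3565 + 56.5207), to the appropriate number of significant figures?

98.1 − 8.9 = 89.2, limited to 1 d.p. → 3 s.f.; 43.3565 + 56.5207 = 99.8772, limited to 4 d.p. → 6 s.f.
Carrying full precision, 89.2 ÷ 99.8772 = 0.893096722776…; keep min(3, 6) = 3 s.f.
Rounded to 3 significant figures: 0.893.

0.893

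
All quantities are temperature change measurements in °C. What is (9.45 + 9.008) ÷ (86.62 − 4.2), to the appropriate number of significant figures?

0.224

9.45 + 9.008 = 18.458, limited to 2 d.p. → 4 s.f.; 86.62 − 4.2 = 82.42, limited to 1 d.p. → 3 s.f.
Carrying full precision, 18.458 ÷ 82.42 = 0.223950497452…; keep min(4, 3) = 3 s.f.
Rounded to 3 significant figures: 0.224.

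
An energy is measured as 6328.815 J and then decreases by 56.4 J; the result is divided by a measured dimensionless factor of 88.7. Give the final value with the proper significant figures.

6328.815 J − 56.4 J = 6272.415 J; the difference is limited to 1 decimal place (5 s.f.).
Carrying full precision, 6272.415 ÷ 88.7 = 70.7149379932… J; 88.7 has 3 s.f., so the result keeps min(5, 3) = 3 s.f.
Rounded to 3 significant figures: 70.7 J.

70.7 J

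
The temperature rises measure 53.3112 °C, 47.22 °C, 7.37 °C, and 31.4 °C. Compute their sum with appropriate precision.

139.3 °C

53.3112 °C + 47.22 °C + 7.37 °C + 31.4 °C = 139.3012 °C.
Addition/subtraction keeps the fewest decimal places: 53.3112 → 4 decimal places, 47.22 → 2 decimal places, 7.37 → 2 decimal places, 31.4 → 1 decimal place; limit is 1.
Rounded to 1 decimal place: 139.3 °C.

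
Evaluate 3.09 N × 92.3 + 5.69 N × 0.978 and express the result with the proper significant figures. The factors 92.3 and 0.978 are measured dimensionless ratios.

3.09 × 92.3 = 285.207 → 2.85 × 10^2 N (3 s.f., last digit at the 10^0 place).
5.69 × 0.978 = 5.56482 → 5.56 N (3 s.f., last digit at the 10^-2 place).
Sum: 290.77182 N; keep the coarser place, 10^0.
Result: 291 N.

291 N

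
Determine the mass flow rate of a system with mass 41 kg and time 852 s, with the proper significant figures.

0.048 kg/s

mass flow rate = 41 kg ÷ 852 s = 0.0481220657277… kg/s.
41 has 2 significant figures; 852 has 3.
Division/multiplication keeps the fewest: 2 significant figures.
Rounded: 0.048 kg/s.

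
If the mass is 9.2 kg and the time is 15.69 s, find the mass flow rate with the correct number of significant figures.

0.59 kg/s

mass flow rate = 9.2 kg ÷ 15.69 s = 0.586360739324… kg/s.
9.2 has 2 significant figures; 15.69 has 4.
Division/multiplication keeps the fewest: 2 significant figures.
Rounded: 0.59 kg/s.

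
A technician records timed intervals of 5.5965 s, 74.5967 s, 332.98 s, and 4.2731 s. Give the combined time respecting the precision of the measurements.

417.45 s

5.5965 s + 74.5967 s + 332.98 s + 4.2731 s = 417.4463 s.
Addition/subtraction keeps the fewest decimal places: 5.5965 → 4 decimal places, 74.5967 → 4 decimal places, 332.98 → 2 decimal places, 4.2731 → 4 decimal places; limit is 2.
Rounded to 2 decimal places: 417.45 s.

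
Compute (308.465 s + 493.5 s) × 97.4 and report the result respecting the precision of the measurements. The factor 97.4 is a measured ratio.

7.81 × 10⁴ s

308.465 s + 493.5 s = 801.965 s; the sum is limited to 1 decimal place (4 s.f.).
Carrying full precision, 801.965 × 97.4 = 78111.391 s; 97.4 has 3 s.f., so the result keeps min(4, 3) = 3 s.f.
Rounded to 3 significant figures: 7.81 × 10⁴ s.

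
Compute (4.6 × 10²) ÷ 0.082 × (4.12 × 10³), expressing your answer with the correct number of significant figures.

2.3 × 10⁷

(4.6 × 10²) ÷ 0.082 × (4.12 × 10³) = 23112195.122…
Multiplication/division keeps the fewest significant figures: 4.6 × 10² → 2 s.f., 0.082 → 2 s.f., 4.12 × 10³ → 3 s.f.; limit is 2.
Rounded to 2 significant figures: 2.3 × 10⁷.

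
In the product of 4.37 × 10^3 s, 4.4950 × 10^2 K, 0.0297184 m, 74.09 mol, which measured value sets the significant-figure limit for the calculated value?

4.37 × 10^3 s → 3 s.f.; 4.4950 × 10^2 K → 5 s.f.; 0.0297184 m → 6 s.f.; 74.09 mol → 4 s.f.
The fewest is 3 significant figures, from 4.37 × 10^3 s.

4.37 × 10^3 s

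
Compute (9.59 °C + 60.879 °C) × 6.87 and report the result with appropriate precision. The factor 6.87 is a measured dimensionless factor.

484 °C

9.59 °C + 60.879 °C = 70.469 °C; the sum is limited to 2 decimal places (4 s.f.).
Carrying full precision, 70.469 × 6.87 = 484.12203 °C; 6.87 has 3 s.f., so the result keeps min(4, 3) = 3 s.f.
Rounded to 3 significant figures: 484 °C.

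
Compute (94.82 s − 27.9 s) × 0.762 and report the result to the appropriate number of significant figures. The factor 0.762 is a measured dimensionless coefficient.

51.0 s

94.82 s − 27.9 s = 66.92 s; the difference is limited to 1 decimal place (3 s.f.).
Carrying full precision, 66.92 × 0.762 = 50.99304 s; 0.762 has 3 s.f., so the result keeps min(3, 3) = 3 s.f.
Rounded to 3 significant figures: 51.0 s.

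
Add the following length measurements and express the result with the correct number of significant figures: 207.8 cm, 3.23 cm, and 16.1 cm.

207.8 cm + 3.23 cm + 16.1 cm = 227.13 cm.
Addition/subtraction keeps the fewest decimal places: 207.8 → 1 decimal place, 3.23 → 2 decimal places, 16.1 → 1 decimal place; limit is 1.
Rounded to 1 decimal place: 227.1 cm.

227.1 cm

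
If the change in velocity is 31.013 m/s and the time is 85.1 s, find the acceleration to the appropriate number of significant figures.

acceleration = 31.013 m/s ÷ 85.1 s = 0.364430082256… m/s².
31.013 has 5 significant figures; 85.1 has 3.
Division/multiplication keeps the fewest: 3 significant figures.
Rounded: 0.364 m/s².

0.364 m/s²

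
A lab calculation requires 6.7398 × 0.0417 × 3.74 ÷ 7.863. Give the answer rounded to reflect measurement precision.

0.134

6.7398 × 0.0417 × 3.74 ÷ 7.863 = 0.133679985807…
Multiplication/division keeps the fewest significant figures: 6.7398 → 5 s.f., 0.0417 → 3 s.f., 3.74 → 3 s.f., 7.863 → 4 s.f.; limit is 3.
Rounded to 3 significant figures: 0.134.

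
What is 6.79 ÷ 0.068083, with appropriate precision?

99.7

6.79 ÷ 0.068083 = 99.7312104343…
Multiplication/division keeps the fewest significant figures: 6.79 → 3 s.f., 0.068083 → 5 s.f.; limit is 3.
Rounded to 3 significant figures: 99.7.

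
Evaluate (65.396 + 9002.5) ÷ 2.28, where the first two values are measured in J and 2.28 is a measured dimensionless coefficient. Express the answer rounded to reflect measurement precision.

65.396 J + 9002.5 J = 9067.896 J; the sum is limited to 1 decimal place (5 s.f.).
Carrying full precision, 9067.896 ÷ 2.28 = 3977.14736842… J; 2.28 has 3 s.f., so the result keeps min(5, 3) = 3 s.f.
Rounded to 3 significant figures: 3.98 × 10³ J.

3.98 × 10³ J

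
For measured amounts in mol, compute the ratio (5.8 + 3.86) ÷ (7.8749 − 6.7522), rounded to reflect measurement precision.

5.8 + 3.86 = 9.66, limited to 1 d.p. → 2 s.f.; 7.8749 − 6.7522 = 1.1227, limited to 4 d.p. → 5 s.f.
Carrying full precision, 9.66 ÷ 1.1227 = 8.6042575933…; keep min(2, 5) = 2 s.f.
Rounded to 2 significant figures: 8.6.

8.6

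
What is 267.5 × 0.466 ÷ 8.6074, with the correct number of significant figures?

14.5

267.5 × 0.466 ÷ 8.6074 = 14.4823059228…
Multiplication/division keeps the fewest significant figures: 267.5 → 4 s.f., 0.466 → 3 s.f., 8.6074 → 5 s.f.; limit is 3.
Rounded to 3 significant figures: 14.5.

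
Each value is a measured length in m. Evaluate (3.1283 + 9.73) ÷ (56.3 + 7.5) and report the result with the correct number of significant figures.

0.202

3.1283 + 9.73 = 12.8583, limited to 2 d.p. → 4 s.f.; 56.3 + 7.5 = 63.8, limited to 1 d.p. → 3 s.f.
Carrying full precision, 12.8583 ÷ 63.8 = 0.201540752351…; keep min(4, 3) = 3 s.f.
Rounded to 3 significant figures: 0.202.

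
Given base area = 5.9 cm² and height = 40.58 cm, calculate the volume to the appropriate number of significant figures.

2.4 × 10² cm³

volume = 5.9 cm² × 40.58 cm = 239.422 cm³.
5.9 has 2 significant figures; 40.58 has 4.
Division/multiplication keeps the fewest: 2 significant figures.
Rounded: 2.4 × 10² cm³.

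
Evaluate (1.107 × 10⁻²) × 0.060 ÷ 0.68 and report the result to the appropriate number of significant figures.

(1.107 × 10⁻²) × 0.060 ÷ 0.68 = 0.000976764705882…
Multiplication/division keeps the fewest significant figures: 1.107 × 10⁻² → 4 s.f., 0.060 → 2 s.f., 0.68 → 2 s.f.; limit is 2.
Rounded to 2 significant figures: 9.8 × 10⁻⁴.

9.8 × 10⁻⁴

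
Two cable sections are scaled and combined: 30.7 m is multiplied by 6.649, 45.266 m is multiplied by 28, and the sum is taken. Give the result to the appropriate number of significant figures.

1.5 × 10³ m

30.7 × 6.649 = 204.1243 → 204 m (3 s.f., last digit at the 10^0 place).
45.266 × 28 = 1267.448 → 1.3 × 10³ m (2 s.f., last digit at the 10^2 place).
Sum: 1471.5723 m; keep the coarser place, 10^2.
Result: 1.5 × 10³ m.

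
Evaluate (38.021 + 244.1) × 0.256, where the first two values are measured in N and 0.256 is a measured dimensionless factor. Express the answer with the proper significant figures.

38.021 N + 244.1 N = 282.121 N; the sum is limited to 1 decimal place (4 s.f.).
Carrying full precision, 282.121 × 0.256 = 72.222976 N; 0.256 has 3 s.f., so the result keeps min(4, 3) = 3 s.f.
Rounded to 3 significant figures: 72.2 N.

72.2 N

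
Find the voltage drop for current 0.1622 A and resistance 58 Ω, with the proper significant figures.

9.4 V

voltage drop = 0.1622 A × 58 Ω = 9.4076 V.
0.1622 has 4 significant figures; 58 has 2.
Division/multiplication keeps the fewest: 2 significant figures.
Rounded: 9.4 V.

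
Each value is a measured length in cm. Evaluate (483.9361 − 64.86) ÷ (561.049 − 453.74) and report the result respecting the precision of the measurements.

3.9053

483.9361 − 64.86 = 419.0761, limited to 2 d.p. → 5 s.f.; 561.049 − 453.74 = 107.309, limited to 2 d.p. → 5 s.f.
Carrying full precision, 419.0761 ÷ 107.309 = 3.90532108211…; keep min(5, 5) = 5 s.f.
Rounded to 5 significant figures: 3.9053.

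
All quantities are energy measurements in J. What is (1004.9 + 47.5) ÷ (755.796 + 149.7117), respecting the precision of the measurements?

1.1622

1004.9 + 47.5 = 1052.4, limited to 1 d.p. → 5 s.f.; 755.796 + 149.7117 = 905.5077, limited to 3 d.p. → 6 s.f.
Carrying full precision, 1052.4 ÷ 905.5077 = 1.16222092866…; keep min(5, 6) = 5 s.f.
Rounded to 5 significant figures: 1.1622.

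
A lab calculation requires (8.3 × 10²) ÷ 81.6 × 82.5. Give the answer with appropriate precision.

8.4 × 10²

(8.3 × 10²) ÷ 81.6 × 82.5 = 839.154411765…
Multiplication/division keeps the fewest significant figures: 8.3 × 10² → 2 s.f., 81.6 → 3 s.f., 82.5 → 3 s.f.; limit is 2.
Rounded to 2 significant figures: 8.4 × 10².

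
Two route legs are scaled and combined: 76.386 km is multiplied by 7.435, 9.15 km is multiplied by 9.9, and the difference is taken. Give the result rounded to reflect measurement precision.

477 km

76.386 × 7.435 = 567.92991 → 567.9 km (4 s.f., last digit at the 10^-1 place).
9.15 × 9.9 = 90.585 → 91 km (2 s.f., last digit at the 10^0 place).
Difference: 477.34491 km; keep the coarser place, 10^0.
Result: 477 km.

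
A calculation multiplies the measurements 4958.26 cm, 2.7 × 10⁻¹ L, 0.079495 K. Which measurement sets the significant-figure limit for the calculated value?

4958.26 cm → 6 s.f.; 2.7 × 10⁻¹ L → 2 s.f.; 0.079495 K → 5 s.f.
The fewest is 2 significant figures, from 2.7 × 10⁻¹ L.

2.7 × 10⁻¹ L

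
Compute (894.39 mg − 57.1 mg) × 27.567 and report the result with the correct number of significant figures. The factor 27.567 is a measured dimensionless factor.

894.39 mg − 57.1 mg = 837.29 mg; the difference is limited to 1 decimal place (4 s.f.).
Carrying full precision, 837.29 × 27.567 = 23081.57343 mg; 27.567 has 5 s.f., so the result keeps min(4, 5) = 4 s.f.
Rounded to 4 significant figures: 2.308 × 10^4 mg.

2.308 × 10^4 mg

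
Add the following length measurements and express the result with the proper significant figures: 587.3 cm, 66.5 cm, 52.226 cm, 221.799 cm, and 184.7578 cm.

1.1126 × 10^3 cm

587.3 cm + 66.5 cm + 52.226 cm + 221.799 cm + 184.7578 cm = 1112.5828 cm.
Addition/subtraction keeps the fewest decimal places: 587.3 → 1 decimal place, 66.5 → 1 decimal place, 52.226 → 3 decimal places, 221.799 → 3 decimal places, 184.7578 → 4 decimal places; limit is 1.
Rounded to 1 decimal place: 1.1126 × 10^3 cm.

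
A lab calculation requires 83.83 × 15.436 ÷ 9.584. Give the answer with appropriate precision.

83.83 × 15.436 ÷ 9.584 = 135.01668197…
Multiplication/division keeps the fewest significant figures: 83.83 → 4 s.f., 15.436 → 5 s.f., 9.584 → 4 s.f.; limit is 4.
Rounded to 4 significant figures: 135.0.

135.0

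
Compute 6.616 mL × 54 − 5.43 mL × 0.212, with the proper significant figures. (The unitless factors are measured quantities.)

6.616 × 54 = 357.264 → 3.6 × 10^2 mL (2 s.f., last digit at the 10^1 place).
5.43 × 0.212 = 1.15116 → 1.15 mL (3 s.f., last digit at the 10^-2 place).
Difference: 356.11284 mL; keep the coarser place, 10^1.
Result: 3.6 × 10^2 mL.

3.6 × 10^2 mL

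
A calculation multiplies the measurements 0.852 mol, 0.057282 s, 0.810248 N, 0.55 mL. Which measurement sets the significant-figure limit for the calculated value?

0.55 mL

0.852 mol → 3 s.f.; 0.057282 s → 5 s.f.; 0.810248 N → 6 s.f.; 0.55 mL → 2 s.f.
The fewest is 2 significant figures, from 0.55 mL.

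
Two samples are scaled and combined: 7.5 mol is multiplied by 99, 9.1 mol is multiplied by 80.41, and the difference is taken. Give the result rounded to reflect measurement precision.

1 × 10¹ mol

7.5 × 99 = 742.5 → 7.4 × 10² mol (2 s.f., last digit at the 10^1 place).
9.1 × 80.41 = 731.731 → 7.3 × 10² mol (2 s.f., last digit at the 10^1 place).
Difference: 10.769 mol; keep the coarser place, 10^1.
Result: 1 × 10¹ mol.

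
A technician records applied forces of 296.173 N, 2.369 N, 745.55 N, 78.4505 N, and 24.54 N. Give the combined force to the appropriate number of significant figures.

1147.08 N

296.173 N + 2.369 N + 745.55 N + 78.4505 N + 24.54 N = 1147.0825 N.
Addition/subtraction keeps the fewest decimal places: 296.173 → 3 decimal places, 2.369 → 3 decimal places, 745.55 → 2 decimal places, 78.4505 → 4 decimal places, 24.54 → 2 decimal places; limit is 2.
Rounded to 2 decimal places: 1147.08 N.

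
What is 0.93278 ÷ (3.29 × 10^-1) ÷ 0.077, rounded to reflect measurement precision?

0.93278 ÷ (3.29 × 10^-1) ÷ 0.077 = 36.8207476414…
Multiplication/division keeps the fewest significant figures: 0.93278 → 5 s.f., 3.29 × 10^-1 → 3 s.f., 0.077 → 2 s.f.; limit is 2.
Rounded to 2 significant figures: 37.

37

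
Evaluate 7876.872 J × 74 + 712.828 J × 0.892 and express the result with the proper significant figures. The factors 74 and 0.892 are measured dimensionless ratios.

7876.872 × 74 = 582888.528 → 5.8 × 10^5 J (2 s.f., last digit at the 10^4 place).
712.828 × 0.892 = 635.842576 → 636 J (3 s.f., last digit at the 10^0 place).
Sum: 583524.370576 J; keep the coarser place, 10^4.
Result: 5.8 × 10^5 J.

5.8 × 10^5 J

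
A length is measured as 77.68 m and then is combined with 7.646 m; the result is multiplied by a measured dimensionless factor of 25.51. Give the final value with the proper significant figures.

2177 m

77.68 m + 7.646 m = 85.326 m; the sum is limited to 2 decimal places (4 s.f.).
Carrying full precision, 85.326 × 25.51 = 2176.66626 m; 25.51 has 4 s.f., so the result keeps min(4, 4) = 4 s.f.
Rounded to 4 significant figures: 2177 m.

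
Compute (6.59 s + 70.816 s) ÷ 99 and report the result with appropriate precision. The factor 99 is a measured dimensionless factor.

6.59 s + 70.816 s = 77.406 s; the sum is limited to 2 decimal places (4 s.f.).
Carrying full precision, 77.406 ÷ 99 = 0.781878787879… s; 99 has 2 s.f., so the result keeps min(4, 2) = 2 s.f.
Rounded to 2 significant figures: 0.78 s.

0.78 s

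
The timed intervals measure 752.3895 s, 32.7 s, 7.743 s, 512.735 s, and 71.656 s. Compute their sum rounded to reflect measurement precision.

1377.2 s

752.3895 s + 32.7 s + 7.743 s + 512.735 s + 71.656 s = 1377.2235 s.
Addition/subtraction keeps the fewest decimal places: 752.3895 → 4 decimal places, 32.7 → 1 decimal place, 7.743 → 3 decimal places, 512.735 → 3 decimal places, 71.656 → 3 decimal places; limit is 1.
Rounded to 1 decimal place: 1377.2 s.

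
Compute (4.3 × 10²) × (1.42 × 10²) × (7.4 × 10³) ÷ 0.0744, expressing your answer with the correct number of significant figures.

6.1 × 10⁹

(4.3 × 10²) × (1.42 × 10²) × (7.4 × 10³) ÷ 0.0744 = 6.07317204301 × 10^9…
Multiplication/division keeps the fewest significant figures: 4.3 × 10² → 2 s.f., 1.42 × 10² → 3 s.f., 7.4 × 10³ → 2 s.f., 0.0744 → 3 s.f.; limit is 2.
Rounded to 2 significant figures: 6.1 × 10⁹.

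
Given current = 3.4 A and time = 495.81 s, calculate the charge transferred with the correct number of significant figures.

charge transferred = 3.4 A × 495.81 s = 1685.754 C.
3.4 has 2 significant figures; 495.81 has 5.
Division/multiplication keeps the fewest: 2 significant figures.
Rounded: 1.7 × 10^3 C.

1.7 × 10^3 C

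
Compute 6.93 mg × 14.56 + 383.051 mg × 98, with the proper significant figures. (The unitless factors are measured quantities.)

3.8 × 10⁴ mg

6.93 × 14.56 = 100.9008 → 101 mg (3 s.f., last digit at the 10^0 place).
383.051 × 98 = 37538.998 → 3.8 × 10⁴ mg (2 s.f., last digit at the 10^3 place).
Sum: 37639.8988 mg; keep the coarser place, 10^3.
Result: 3.8 × 10⁴ mg.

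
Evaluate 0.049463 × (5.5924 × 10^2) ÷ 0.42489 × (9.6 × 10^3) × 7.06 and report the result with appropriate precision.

4.4 × 10^6

0.049463 × (5.5924 × 10^2) ÷ 0.42489 × (9.6 × 10^3) × 7.06 = 4412432.80383…
Multiplication/division keeps the fewest significant figures: 0.049463 → 5 s.f., 5.5924 × 10^2 → 5 s.f., 0.42489 → 5 s.f., 9.6 × 10^3 → 2 s.f., 7.06 → 3 s.f.; limit is 2.
Rounded to 2 significant figures: 4.4 × 10^6.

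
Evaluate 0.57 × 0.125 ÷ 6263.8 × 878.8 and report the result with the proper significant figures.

0.57 × 0.125 ÷ 6263.8 × 878.8 = 0.00999624828379…
Multiplication/division keeps the fewest significant figures: 0.57 → 2 s.f., 0.125 → 3 s.f., 6263.8 → 5 s.f., 878.8 → 4 s.f.; limit is 2.
Rounded to 2 significant figures: 0.010.

0.010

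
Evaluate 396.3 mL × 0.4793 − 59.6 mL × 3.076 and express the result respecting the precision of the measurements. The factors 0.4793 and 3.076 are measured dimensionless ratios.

396.3 × 0.4793 = 189.94659 → 189.9 mL (4 s.f., last digit at the 10^-1 place).
59.6 × 3.076 = 183.3296 → 183 mL (3 s.f., last digit at the 10^0 place).
Difference: 6.61699 mL; keep the coarser place, 10^0.
Result: 7 mL.

7 mL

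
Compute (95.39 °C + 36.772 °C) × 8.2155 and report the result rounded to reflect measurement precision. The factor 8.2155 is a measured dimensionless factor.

95.39 °C + 36.772 °C = 132.162 °C; the sum is limited to 2 decimal places (5 s.f.).
Carrying full precision, 132.162 × 8.2155 = 1085.776911 °C; 8.2155 has 5 s.f., so the result keeps min(5, 5) = 5 s.f.
Rounded to 5 significant figures: 1085.8 °C.

1085.8 °C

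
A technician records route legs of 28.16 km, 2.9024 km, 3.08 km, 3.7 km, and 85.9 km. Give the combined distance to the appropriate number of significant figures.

28.16 km + 2.9024 km + 3.08 km + 3.7 km + 85.9 km = 123.7424 km.
Addition/subtraction keeps the fewest decimal places: 28.16 → 2 decimal places, 2.9024 → 4 decimal places, 3.08 → 2 decimal places, 3.7 → 1 decimal place, 85.9 → 1 decimal place; limit is 1.
Rounded to 1 decimal place: 123.7 km.

123.7 km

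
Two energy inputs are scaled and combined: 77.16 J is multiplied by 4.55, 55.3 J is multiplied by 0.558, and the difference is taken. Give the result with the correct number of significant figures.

77.16 × 4.55 = 351.078 → 351 J (3 s.f., last digit at the 10^0 place).
55.3 × 0.558 = 30.8574 → 30.9 J (3 s.f., last digit at the 10^-1 place).
Difference: 320.2206 J; keep the coarser place, 10^0.
Result: 320. J.

320. J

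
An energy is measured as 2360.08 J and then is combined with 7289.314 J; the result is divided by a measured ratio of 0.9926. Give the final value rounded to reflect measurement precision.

9.721 × 10^3 J

2360.08 J + 7289.314 J = 9649.394 J; the sum is limited to 2 decimal places (6 s.f.).
Carrying full precision, 9649.394 ÷ 0.9926 = 9721.33185573… J; 0.9926 has 4 s.f., so the result keeps min(6, 4) = 4 s.f.
Rounded to 4 significant figures: 9.721 × 10^3 J.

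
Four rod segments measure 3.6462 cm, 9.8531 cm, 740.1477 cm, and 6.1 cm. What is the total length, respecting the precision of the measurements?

3.6462 cm + 9.8531 cm + 740.1477 cm + 6.1 cm = 759.7470 cm.
Addition/subtraction keeps the fewest decimal places: 3.6462 → 4 decimal places, 9.8531 → 4 decimal places, 740.1477 → 4 decimal places, 6.1 → 1 decimal place; limit is 1.
Rounded to 1 decimal place: 759.7 cm.

759.7 cm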